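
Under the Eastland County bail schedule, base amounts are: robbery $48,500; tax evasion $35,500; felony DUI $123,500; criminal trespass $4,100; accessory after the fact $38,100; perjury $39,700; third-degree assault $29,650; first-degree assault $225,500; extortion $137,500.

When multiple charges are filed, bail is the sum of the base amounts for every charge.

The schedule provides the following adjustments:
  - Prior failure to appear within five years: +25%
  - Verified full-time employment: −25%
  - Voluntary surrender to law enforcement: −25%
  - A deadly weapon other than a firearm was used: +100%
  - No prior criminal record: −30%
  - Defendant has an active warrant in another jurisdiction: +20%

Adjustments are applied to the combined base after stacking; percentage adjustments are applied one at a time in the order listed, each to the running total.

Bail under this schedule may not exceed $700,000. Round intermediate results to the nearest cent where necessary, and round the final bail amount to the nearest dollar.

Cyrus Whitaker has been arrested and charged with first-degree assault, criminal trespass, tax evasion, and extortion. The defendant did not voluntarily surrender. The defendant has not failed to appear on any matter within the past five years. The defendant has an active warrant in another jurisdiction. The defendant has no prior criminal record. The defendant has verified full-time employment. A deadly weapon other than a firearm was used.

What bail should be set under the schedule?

Base amounts from the schedule: first-degree assault $225,500; criminal trespass $4,100; tax evasion $35,500; extortion $137,500.
Stacking rule: sum of all bases. $225,500 + $4,100 + $35,500 + $137,500 = $402,600.
Verified full-time employment (−25%): $402,600 × 0.75 = $301,950.
A deadly weapon other than a firearm was used (+100%): $301,950 × 2 = $603,900.
No prior criminal record (−30%): $603,900 × 0.7 = $422,730.
Defendant has an active warrant in another jurisdiction (+20%): $422,730 × 1.2 = $507,276.
$507,276 is within the $700,000 maximum.

$507,276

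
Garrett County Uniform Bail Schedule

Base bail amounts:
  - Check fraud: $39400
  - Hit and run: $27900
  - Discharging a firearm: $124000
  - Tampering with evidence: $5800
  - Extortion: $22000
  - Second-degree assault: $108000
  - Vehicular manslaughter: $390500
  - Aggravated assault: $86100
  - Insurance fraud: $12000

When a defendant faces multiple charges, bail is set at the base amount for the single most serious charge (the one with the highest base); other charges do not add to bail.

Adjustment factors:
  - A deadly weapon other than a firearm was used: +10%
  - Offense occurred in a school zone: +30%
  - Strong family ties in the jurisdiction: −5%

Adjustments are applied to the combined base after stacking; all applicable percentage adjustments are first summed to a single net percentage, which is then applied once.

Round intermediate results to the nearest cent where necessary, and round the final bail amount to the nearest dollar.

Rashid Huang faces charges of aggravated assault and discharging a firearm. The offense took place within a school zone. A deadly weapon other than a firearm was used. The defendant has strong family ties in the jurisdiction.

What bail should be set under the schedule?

Base amounts from the schedule: aggravated assault $86100; discharging a firearm $124000.
Stacking rule: use the highest base only. Highest is discharging a firearm at $124000. Combined base = $124000.
Net percentage adjustment: +10% +30% −5% = +35%. $124000 × 1.35 = $167400.

$167400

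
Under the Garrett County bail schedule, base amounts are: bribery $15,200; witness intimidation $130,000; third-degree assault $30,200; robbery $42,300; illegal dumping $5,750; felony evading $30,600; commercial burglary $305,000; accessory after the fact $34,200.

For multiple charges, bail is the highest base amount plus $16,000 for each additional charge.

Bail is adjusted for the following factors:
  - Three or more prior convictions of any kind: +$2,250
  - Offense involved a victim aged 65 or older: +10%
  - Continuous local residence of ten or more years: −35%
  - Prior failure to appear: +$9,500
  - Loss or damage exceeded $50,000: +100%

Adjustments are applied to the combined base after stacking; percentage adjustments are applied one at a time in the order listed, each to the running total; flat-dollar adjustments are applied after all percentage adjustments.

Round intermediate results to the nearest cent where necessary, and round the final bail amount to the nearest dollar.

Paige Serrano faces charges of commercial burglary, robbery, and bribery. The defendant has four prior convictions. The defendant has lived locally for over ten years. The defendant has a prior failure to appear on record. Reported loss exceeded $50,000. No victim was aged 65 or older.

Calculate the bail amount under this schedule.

$449,850

Base amounts from the schedule: commercial burglary $305,000; robbery $42,300; bribery $15,200.
Stacking rule: highest base plus $16,000 per additional charge. Highest is commercial burglary at $305,000; 2 additional charges → +$32,000. Combined base = $337,000.
Continuous local residence of ten or more years (−35%): $337,000 × 0.65 = $219,050.
Loss or damage exceeded $50,000 (+100%): $219,050 × 2 = $438,100.
Three or more prior convictions of any kind (+$2,250 flat): $438,100 + $2,250 = $440,350.
Prior failure to appear (+$9,500 flat): $440,350 + $9,500 = $449,850.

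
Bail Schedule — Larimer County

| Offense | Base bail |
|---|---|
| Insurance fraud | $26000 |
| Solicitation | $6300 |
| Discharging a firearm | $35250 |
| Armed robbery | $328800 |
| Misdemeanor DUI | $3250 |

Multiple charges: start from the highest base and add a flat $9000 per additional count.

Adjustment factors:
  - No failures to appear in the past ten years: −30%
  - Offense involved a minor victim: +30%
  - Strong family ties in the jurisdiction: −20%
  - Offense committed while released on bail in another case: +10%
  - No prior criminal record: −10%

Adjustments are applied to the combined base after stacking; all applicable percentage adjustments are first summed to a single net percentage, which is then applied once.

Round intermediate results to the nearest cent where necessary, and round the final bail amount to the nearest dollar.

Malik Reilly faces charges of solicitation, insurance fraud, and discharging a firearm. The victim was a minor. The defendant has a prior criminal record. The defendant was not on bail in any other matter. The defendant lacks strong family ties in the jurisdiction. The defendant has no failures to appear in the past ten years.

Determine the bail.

Base amounts from the schedule: solicitation $6300; insurance fraud $26000; discharging a firearm $35250.
Stacking rule: highest base plus $9000 per additional charge. Highest is discharging a firearm at $35250; 2 additional charges → +$18000. Combined base = $53250.
Net percentage adjustment: −30% +30% = +0%. $53250 × 1 = $53250.

$53250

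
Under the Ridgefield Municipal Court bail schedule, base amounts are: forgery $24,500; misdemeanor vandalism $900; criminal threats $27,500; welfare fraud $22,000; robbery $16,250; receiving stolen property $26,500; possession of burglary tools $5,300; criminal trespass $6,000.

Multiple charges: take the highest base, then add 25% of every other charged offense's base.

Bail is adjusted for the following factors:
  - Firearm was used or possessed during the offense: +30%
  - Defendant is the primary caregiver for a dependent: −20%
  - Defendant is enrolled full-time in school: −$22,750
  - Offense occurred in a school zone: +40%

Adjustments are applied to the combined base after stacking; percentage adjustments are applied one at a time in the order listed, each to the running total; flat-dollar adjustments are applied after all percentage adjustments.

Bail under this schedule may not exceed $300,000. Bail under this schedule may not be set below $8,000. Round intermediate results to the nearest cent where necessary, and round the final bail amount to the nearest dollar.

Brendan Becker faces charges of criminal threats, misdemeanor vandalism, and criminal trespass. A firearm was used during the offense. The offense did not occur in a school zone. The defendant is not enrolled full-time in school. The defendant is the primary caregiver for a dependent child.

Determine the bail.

$30,394

Base amounts from the schedule: criminal threats $27,500; misdemeanor vandalism $900; criminal trespass $6,000.
Stacking rule: highest base plus 25% of each additional charge. Highest is criminal threats at $27,500. Additional: $900 × 25% = $225; $6,000 × 25% = $1,500. Combined base = $27,500 + $1,725 = $29,225.
Firearm was used or possessed during the offense (+30%): $29,225 × 1.3 = $37,992.50.
Defendant is the primary caregiver for a dependent (−20%): $37,992.50 × 0.8 = $30,394.
$30,394 is within the $300,000 maximum.
$30,394 is at or above the $8,000 minimum.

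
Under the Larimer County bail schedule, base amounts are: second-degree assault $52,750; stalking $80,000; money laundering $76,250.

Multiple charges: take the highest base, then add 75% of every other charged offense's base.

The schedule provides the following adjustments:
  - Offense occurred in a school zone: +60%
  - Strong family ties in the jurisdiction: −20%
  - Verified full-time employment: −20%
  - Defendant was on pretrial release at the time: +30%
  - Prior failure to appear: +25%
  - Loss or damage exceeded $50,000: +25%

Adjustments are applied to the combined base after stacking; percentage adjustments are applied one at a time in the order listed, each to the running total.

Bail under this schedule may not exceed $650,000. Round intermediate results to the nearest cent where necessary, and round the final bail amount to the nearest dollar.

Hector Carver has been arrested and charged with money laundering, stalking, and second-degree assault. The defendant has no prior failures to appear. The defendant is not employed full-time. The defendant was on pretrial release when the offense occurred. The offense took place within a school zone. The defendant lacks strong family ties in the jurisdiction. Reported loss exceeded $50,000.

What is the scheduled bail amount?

$459,550

Base amounts from the schedule: money laundering $76,250; stalking $80,000; second-degree assault $52,750.
Stacking rule: highest base plus 75% of each additional charge. Highest is stalking at $80,000. Additional: $76,250 × 75% = $57,187.50; $52,750 × 75% = $39,562.50. Combined base = $80,000 + $96,750 = $176,750.
Offense occurred in a school zone (+60%): $176,750 × 1.6 = $282,800.
Defendant was on pretrial release at the time (+30%): $282,800 × 1.3 = $367,640.
Loss or damage exceeded $50,000 (+25%): $367,640 × 1.25 = $459,550.
$459,550 is within the $650,000 maximum.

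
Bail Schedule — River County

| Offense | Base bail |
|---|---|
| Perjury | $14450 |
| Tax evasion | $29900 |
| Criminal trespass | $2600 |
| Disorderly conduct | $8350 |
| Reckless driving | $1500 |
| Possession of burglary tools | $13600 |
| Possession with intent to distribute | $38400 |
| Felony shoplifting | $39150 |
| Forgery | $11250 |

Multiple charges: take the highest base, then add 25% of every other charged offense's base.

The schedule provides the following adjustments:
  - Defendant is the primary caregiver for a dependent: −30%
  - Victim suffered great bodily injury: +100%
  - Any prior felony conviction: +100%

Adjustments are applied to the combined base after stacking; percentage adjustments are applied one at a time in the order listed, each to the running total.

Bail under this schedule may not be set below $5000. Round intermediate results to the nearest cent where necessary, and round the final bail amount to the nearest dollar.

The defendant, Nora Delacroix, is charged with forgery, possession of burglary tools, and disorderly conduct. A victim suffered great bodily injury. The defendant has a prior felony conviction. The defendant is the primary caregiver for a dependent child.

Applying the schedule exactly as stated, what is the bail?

$51800

Base amounts from the schedule: forgery $11250; possession of burglary tools $13600; disorderly conduct $8350.
Stacking rule: highest base plus 25% of each additional charge. Highest is possession of burglary tools at $13600. Additional: $11250 × 25% = $2812.50; $8350 × 25% = $2087.50. Combined base = $13600 + $4900 = $18500.
Defendant is the primary caregiver for a dependent (−30%): $18500 × 0.7 = $12950.
Victim suffered great bodily injury (+100%): $12950 × 2 = $25900.
Any prior felony conviction (+100%): $25900 × 2 = $51800.
$51800 is at or above the $5000 minimum.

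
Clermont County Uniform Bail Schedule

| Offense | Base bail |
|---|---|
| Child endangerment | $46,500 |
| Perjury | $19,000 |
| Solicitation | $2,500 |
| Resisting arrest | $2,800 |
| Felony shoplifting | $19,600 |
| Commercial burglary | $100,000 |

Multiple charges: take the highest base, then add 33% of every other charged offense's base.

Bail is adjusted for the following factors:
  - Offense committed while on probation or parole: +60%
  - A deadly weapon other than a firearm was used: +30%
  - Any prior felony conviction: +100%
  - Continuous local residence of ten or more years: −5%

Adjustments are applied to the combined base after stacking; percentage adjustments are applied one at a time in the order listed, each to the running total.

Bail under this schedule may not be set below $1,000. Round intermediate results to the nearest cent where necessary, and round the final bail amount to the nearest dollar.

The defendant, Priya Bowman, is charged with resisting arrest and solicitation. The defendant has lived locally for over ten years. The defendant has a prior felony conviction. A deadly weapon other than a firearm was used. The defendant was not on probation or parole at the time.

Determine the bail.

$8,954

Base amounts from the schedule: resisting arrest $2,800; solicitation $2,500.
Stacking rule: highest base plus 33% of each additional charge. Highest is resisting arrest at $2,800. Additional: $2,500 × 33% = $825. Combined base = $2,800 + $825 = $3,625.
A deadly weapon other than a firearm was used (+30%): $3,625 × 1.3 = $4,712.50.
Any prior felony conviction (+100%): $4,712.50 × 2 = $9,425.
Continuous local residence of ten or more years (−5%): $9,425 × 0.95 = $8,953.75.
$8,953.75 is at or above the $1,000 minimum.
Rounded to the nearest dollar: $8,954.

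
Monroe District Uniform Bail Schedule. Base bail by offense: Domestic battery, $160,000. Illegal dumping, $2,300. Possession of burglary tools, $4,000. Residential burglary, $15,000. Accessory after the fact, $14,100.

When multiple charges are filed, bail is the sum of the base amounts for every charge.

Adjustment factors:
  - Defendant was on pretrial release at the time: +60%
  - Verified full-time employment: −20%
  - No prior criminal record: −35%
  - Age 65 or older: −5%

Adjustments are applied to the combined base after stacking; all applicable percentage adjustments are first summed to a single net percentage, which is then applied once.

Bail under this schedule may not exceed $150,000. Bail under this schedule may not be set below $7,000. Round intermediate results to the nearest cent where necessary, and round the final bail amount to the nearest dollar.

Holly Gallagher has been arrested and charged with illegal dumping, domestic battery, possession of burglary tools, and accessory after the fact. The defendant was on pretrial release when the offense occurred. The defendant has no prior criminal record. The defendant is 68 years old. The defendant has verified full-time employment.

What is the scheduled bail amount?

$150,000

Base amounts from the schedule: illegal dumping $2,300; domestic battery $160,000; possession of burglary tools $4,000; accessory after the fact $14,100.
Stacking rule: sum of all bases. $2,300 + $160,000 + $4,000 + $14,100 = $180,400.
Net percentage adjustment: +60% −20% −35% −5% = +0%. $180,400 × 1 = $180,400.
Result $180,400 exceeds the maximum of $150,000; bail is capped at $150,000.
$150,000 is at or above the $7,000 minimum.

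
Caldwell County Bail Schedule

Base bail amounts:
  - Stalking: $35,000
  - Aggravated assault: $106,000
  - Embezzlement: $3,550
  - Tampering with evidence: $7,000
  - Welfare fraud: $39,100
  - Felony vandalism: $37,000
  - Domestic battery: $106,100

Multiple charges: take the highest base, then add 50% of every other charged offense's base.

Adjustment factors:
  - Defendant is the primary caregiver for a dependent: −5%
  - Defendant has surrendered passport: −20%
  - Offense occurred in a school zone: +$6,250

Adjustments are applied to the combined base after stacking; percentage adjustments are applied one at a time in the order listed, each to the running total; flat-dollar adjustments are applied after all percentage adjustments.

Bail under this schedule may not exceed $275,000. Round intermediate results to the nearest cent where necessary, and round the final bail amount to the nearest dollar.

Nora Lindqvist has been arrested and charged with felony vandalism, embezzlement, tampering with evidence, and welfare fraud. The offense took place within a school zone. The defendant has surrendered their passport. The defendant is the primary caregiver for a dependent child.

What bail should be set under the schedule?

Base amounts from the schedule: felony vandalism $37,000; embezzlement $3,550; tampering with evidence $7,000; welfare fraud $39,100.
Stacking rule: highest base plus 50% of each additional charge. Highest is welfare fraud at $39,100. Additional: $37,000 × 50% = $18,500; $3,550 × 50% = $1,775; $7,000 × 50% = $3,500. Combined base = $39,100 + $23,775 = $62,875.
Defendant is the primary caregiver for a dependent (−5%): $62,875 × 0.95 = $59,731.25.
Defendant has surrendered passport (−20%): $59,731.25 × 0.8 = $47,785.
Offense occurred in a school zone (+$6,250 flat): $47,785 + $6,250 = $54,035.
$54,035 is within the $275,000 maximum.

$54,035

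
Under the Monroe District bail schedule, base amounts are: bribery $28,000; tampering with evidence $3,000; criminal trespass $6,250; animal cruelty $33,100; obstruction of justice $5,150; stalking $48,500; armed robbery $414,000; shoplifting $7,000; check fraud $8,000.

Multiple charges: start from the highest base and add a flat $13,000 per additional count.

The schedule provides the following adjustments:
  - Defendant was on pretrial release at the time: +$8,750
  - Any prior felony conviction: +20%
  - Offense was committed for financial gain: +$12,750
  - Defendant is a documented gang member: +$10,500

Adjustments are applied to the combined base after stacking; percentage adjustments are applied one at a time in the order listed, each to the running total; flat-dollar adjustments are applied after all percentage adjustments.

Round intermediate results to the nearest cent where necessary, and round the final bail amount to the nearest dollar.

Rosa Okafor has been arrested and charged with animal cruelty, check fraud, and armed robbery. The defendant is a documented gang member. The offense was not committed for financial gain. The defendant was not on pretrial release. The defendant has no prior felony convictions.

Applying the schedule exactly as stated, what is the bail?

Base amounts from the schedule: animal cruelty $33,100; check fraud $8,000; armed robbery $414,000.
Stacking rule: highest base plus $13,000 per additional charge. Highest is armed robbery at $414,000; 2 additional charges → +$26,000. Combined base = $440,000.
Defendant is a documented gang member (+$10,500 flat): $440,000 + $10,500 = $450,500.

$450,500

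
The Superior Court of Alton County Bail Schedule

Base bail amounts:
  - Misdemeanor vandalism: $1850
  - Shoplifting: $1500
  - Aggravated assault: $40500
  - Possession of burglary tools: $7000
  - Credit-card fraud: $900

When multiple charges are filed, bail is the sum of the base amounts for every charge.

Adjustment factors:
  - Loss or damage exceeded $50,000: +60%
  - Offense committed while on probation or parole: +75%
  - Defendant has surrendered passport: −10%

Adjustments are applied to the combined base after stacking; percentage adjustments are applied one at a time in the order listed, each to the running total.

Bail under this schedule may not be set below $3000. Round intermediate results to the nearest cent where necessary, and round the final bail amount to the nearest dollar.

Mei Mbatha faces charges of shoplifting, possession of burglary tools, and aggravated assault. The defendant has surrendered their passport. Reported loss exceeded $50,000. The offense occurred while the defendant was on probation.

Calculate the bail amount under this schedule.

$123480

Base amounts from the schedule: shoplifting $1500; possession of burglary tools $7000; aggravated assault $40500.
Stacking rule: sum of all bases. $1500 + $7000 + $40500 = $49000.
Loss or damage exceeded $50,000 (+60%): $49000 × 1.6 = $78400.
Offense committed while on probation or parole (+75%): $78400 × 1.75 = $137200.
Defendant has surrendered passport (−10%): $137200 × 0.9 = $123480.
$123480 is at or above the $3000 minimum.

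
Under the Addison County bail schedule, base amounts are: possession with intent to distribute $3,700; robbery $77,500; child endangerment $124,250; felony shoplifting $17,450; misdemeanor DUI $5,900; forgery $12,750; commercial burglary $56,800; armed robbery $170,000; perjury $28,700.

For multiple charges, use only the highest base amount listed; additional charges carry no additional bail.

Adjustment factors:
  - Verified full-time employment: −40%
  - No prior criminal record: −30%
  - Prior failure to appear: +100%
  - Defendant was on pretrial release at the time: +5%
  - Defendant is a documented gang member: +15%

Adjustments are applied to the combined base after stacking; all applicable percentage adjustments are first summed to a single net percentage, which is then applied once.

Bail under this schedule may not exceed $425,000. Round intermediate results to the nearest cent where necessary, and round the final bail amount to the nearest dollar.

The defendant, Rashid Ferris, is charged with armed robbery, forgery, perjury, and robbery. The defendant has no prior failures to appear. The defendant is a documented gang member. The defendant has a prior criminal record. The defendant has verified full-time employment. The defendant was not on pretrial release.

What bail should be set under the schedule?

Base amounts from the schedule: armed robbery $170,000; forgery $12,750; perjury $28,700; robbery $77,500.
Stacking rule: use the highest base only. Highest is armed robbery at $170,000. Combined base = $170,000.
Net percentage adjustment: −40% +15% = −25%. $170,000 × 0.75 = $127,500.
$127,500 is within the $425,000 maximum.

$127,500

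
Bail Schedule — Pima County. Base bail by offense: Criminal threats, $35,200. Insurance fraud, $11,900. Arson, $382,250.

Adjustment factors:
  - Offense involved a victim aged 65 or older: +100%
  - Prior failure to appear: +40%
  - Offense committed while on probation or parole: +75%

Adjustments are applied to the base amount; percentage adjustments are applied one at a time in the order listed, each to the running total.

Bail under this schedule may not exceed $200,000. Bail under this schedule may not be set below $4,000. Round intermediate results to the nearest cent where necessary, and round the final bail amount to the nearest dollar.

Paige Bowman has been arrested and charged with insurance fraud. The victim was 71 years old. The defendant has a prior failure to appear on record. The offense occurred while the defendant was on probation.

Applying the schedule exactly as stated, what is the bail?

$58,310

Base amounts from the schedule: insurance fraud $11,900.
Single charge. Combined base = $11,900.
Offense involved a victim aged 65 or older (+100%): $11,900 × 2 = $23,800.
Prior failure to appear (+40%): $23,800 × 1.4 = $33,320.
Offense committed while on probation or parole (+75%): $33,320 × 1.75 = $58,310.
$58,310 is within the $200,000 maximum.
$58,310 is at or above the $4,000 minimum.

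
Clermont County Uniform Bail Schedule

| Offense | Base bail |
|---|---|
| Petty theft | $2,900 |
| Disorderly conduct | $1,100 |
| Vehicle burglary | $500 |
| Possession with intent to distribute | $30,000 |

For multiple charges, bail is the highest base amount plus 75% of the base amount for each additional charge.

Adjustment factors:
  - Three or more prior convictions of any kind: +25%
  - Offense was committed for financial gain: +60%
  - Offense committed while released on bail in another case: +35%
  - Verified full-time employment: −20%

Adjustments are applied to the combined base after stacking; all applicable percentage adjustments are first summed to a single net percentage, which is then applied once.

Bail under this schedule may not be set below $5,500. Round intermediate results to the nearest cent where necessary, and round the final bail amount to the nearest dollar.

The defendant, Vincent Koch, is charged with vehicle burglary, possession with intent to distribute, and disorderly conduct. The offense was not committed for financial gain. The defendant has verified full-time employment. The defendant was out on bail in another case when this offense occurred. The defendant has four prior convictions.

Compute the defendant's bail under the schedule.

$43,680

Base amounts from the schedule: vehicle burglary $500; possession with intent to distribute $30,000; disorderly conduct $1,100.
Stacking rule: highest base plus 75% of each additional charge. Highest is possession with intent to distribute at $30,000. Additional: $500 × 75% = $375; $1,100 × 75% = $825. Combined base = $30,000 + $1,200 = $31,200.
Net percentage adjustment: +25% +35% −20% = +40%. $31,200 × 1.4 = $43,680.
$43,680 is at or above the $5,500 minimum.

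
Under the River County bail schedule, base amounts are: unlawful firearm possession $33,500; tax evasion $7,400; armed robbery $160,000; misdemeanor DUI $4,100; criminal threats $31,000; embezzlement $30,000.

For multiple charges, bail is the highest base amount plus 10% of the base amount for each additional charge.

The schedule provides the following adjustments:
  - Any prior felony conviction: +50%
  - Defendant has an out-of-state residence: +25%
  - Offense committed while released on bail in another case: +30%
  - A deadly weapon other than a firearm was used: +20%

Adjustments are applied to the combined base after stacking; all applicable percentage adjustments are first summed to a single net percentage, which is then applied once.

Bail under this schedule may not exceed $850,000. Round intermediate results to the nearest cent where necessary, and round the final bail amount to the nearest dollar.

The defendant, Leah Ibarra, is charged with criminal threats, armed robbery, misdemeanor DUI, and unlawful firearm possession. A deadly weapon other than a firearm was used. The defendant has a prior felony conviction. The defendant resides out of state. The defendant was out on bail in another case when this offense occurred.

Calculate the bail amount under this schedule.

Base amounts from the schedule: criminal threats $31,000; armed robbery $160,000; misdemeanor DUI $4,100; unlawful firearm possession $33,500.
Stacking rule: highest base plus 10% of each additional charge. Highest is armed robbery at $160,000. Additional: $31,000 × 10% = $3,100; $4,100 × 10% = $410; $33,500 × 10% = $3,350. Combined base = $160,000 + $6,860 = $166,860.
Net percentage adjustment: +50% +25% +30% +20% = +125%. $166,860 × 2.25 = $375,435.
$375,435 is within the $850,000 maximum.

$375,435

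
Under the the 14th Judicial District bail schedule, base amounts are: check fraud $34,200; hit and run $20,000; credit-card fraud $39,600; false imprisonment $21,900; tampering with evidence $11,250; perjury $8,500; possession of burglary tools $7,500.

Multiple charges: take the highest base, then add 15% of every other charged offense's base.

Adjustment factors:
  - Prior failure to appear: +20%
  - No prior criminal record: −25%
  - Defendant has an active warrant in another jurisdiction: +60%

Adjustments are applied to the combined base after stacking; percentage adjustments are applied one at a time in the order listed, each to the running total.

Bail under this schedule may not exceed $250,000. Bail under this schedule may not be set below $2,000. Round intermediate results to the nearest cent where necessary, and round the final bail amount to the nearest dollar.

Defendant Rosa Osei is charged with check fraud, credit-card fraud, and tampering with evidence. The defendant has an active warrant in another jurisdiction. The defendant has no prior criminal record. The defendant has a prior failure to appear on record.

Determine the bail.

Base amounts from the schedule: check fraud $34,200; credit-card fraud $39,600; tampering with evidence $11,250.
Stacking rule: highest base plus 15% of each additional charge. Highest is credit-card fraud at $39,600. Additional: $34,200 × 15% = $5,130; $11,250 × 15% = $1,687.50. Combined base = $39,600 + $6,817.50 = $46,417.50.
Prior failure to appear (+20%): $46,417.50 × 1.2 = $55,701.
No prior criminal record (−25%): $55,701 × 0.75 = $41,775.75.
Defendant has an active warrant in another jurisdiction (+60%): $41,775.75 × 1.6 = $66,841.20.
$66,841.20 is within the $250,000 maximum.
$66,841.20 is at or above the $2,000 minimum.
Rounded to the nearest dollar: $66,841.

$66,841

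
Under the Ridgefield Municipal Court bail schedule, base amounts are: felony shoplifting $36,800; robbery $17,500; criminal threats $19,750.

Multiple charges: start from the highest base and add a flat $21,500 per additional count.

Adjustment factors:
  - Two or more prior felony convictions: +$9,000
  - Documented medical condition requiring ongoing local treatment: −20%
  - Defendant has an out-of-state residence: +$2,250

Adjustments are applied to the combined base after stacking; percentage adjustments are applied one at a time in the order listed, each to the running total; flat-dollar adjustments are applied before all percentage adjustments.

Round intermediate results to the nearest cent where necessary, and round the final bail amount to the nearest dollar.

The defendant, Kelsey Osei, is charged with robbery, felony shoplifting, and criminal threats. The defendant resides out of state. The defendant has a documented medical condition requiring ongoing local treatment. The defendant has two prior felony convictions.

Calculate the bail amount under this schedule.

Base amounts from the schedule: robbery $17,500; felony shoplifting $36,800; criminal threats $19,750.
Stacking rule: highest base plus $21,500 per additional charge. Highest is felony shoplifting at $36,800; 2 additional charges → +$43,000. Combined base = $79,800.
Two or more prior felony convictions (+$9,000 flat): $79,800 + $9,000 = $88,800.
Defendant has an out-of-state residence (+$2,250 flat): $88,800 + $2,250 = $91,050.
Documented medical condition requiring ongoing local treatment (−20%): $91,050 × 0.8 = $72,840.

$72,840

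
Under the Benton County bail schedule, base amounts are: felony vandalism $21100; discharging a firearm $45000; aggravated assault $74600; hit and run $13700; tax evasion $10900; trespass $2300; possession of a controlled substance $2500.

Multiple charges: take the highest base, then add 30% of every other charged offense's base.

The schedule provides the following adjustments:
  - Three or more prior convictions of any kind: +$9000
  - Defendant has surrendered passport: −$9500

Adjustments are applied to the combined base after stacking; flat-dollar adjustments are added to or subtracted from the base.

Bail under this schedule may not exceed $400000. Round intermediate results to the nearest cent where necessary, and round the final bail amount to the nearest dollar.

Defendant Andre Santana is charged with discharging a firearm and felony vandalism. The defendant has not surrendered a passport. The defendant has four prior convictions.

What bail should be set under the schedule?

$60330

Base amounts from the schedule: discharging a firearm $45000; felony vandalism $21100.
Stacking rule: highest base plus 30% of each additional charge. Highest is discharging a firearm at $45000. Additional: $21100 × 30% = $6330. Combined base = $45000 + $6330 = $51330.
Three or more prior convictions of any kind (+$9000 flat): $51330 + $9000 = $60330.
$60330 is within the $400000 maximum.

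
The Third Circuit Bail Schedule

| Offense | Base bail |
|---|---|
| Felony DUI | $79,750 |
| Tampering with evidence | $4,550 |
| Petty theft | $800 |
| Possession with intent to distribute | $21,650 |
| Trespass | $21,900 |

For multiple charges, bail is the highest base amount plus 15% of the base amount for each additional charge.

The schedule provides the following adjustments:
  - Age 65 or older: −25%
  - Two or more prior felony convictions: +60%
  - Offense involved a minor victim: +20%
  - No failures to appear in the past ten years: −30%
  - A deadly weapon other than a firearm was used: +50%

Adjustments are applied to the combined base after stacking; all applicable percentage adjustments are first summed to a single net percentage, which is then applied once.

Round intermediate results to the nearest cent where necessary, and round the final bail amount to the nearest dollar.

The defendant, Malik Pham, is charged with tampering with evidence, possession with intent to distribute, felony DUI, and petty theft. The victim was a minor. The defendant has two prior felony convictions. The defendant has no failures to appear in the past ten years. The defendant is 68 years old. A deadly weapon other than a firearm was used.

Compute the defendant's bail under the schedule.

Base amounts from the schedule: tampering with evidence $4,550; possession with intent to distribute $21,650; felony DUI $79,750; petty theft $800.
Stacking rule: highest base plus 15% of each additional charge. Highest is felony DUI at $79,750. Additional: $4,550 × 15% = $682.50; $21,650 × 15% = $3,247.50; $800 × 15% = $120. Combined base = $79,750 + $4,050 = $83,800.
Net percentage adjustment: −25% +60% +20% −30% +50% = +75%. $83,800 × 1.75 = $146,650.

$146,650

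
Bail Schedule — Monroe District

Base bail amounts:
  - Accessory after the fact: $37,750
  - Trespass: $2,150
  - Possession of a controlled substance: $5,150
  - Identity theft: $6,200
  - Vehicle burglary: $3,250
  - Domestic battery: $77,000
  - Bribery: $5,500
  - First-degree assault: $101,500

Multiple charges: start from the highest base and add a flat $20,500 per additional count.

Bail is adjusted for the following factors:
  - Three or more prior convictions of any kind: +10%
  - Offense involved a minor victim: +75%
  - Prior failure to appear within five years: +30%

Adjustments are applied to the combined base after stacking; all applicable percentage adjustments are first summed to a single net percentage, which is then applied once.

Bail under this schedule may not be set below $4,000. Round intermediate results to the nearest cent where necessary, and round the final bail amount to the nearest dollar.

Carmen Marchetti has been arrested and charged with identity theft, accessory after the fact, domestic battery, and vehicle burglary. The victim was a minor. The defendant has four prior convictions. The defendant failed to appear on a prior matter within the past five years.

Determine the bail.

$297,775

Base amounts from the schedule: identity theft $6,200; accessory after the fact $37,750; domestic battery $77,000; vehicle burglary $3,250.
Stacking rule: highest base plus $20,500 per additional charge. Highest is domestic battery at $77,000; 3 additional charges → +$61,500. Combined base = $138,500.
Net percentage adjustment: +10% +75% +30% = +115%. $138,500 × 2.15 = $297,775.
$297,775 is at or above the $4,000 minimum.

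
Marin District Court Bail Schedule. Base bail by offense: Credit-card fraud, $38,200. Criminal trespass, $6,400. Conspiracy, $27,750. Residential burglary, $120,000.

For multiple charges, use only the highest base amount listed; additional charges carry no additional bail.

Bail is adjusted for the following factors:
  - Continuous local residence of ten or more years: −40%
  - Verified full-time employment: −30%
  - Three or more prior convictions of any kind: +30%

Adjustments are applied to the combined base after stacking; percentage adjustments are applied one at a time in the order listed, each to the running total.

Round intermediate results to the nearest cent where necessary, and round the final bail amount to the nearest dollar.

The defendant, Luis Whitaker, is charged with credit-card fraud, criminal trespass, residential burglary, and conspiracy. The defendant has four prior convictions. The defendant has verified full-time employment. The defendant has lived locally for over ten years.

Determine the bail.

Base amounts from the schedule: credit-card fraud $38,200; criminal trespass $6,400; residential burglary $120,000; conspiracy $27,750.
Stacking rule: use the highest base only. Highest is residential burglary at $120,000. Combined base = $120,000.
Continuous local residence of ten or more years (−40%): $120,000 × 0.6 = $72,000.
Verified full-time employment (−30%): $72,000 × 0.7 = $50,400.
Three or more prior convictions of any kind (+30%): $50,400 × 1.3 = $65,520.

$65,520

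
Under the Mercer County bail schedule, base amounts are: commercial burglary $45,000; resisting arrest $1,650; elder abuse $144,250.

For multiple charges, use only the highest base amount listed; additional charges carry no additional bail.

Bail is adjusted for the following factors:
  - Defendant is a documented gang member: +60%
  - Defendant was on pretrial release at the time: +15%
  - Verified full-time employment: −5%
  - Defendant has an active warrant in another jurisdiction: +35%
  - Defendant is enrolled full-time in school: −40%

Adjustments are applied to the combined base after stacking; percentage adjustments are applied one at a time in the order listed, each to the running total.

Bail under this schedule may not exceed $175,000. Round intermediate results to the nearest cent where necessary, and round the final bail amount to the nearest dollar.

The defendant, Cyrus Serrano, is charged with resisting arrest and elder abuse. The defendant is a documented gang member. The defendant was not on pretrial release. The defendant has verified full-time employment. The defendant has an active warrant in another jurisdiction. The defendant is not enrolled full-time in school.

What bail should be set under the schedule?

Base amounts from the schedule: resisting arrest $1,650; elder abuse $144,250.
Stacking rule: use the highest base only. Highest is elder abuse at $144,250. Combined base = $144,250.
Defendant is a documented gang member (+60%): $144,250 × 1.6 = $230,800.
Verified full-time employment (−5%): $230,800 × 0.95 = $219,260.
Defendant has an active warrant in another jurisdiction (+35%): $219,260 × 1.35 = $296,001.
Result $296,001 exceeds the maximum of $175,000; bail is capped at $175,000.

$175,000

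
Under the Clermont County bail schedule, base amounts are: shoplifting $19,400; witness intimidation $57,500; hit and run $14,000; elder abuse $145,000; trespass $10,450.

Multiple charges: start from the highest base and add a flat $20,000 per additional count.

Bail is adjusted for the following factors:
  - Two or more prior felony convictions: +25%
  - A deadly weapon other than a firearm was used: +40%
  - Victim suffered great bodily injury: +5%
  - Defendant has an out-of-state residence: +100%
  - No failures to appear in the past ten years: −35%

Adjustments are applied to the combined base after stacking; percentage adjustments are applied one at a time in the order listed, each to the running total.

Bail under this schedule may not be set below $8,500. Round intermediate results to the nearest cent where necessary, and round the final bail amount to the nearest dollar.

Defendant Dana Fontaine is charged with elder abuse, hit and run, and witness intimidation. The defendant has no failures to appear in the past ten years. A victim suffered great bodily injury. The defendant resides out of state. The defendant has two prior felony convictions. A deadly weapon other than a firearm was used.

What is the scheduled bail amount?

Base amounts from the schedule: elder abuse $145,000; hit and run $14,000; witness intimidation $57,500.
Stacking rule: highest base plus $20,000 per additional charge. Highest is elder abuse at $145,000; 2 additional charges → +$40,000. Combined base = $185,000.
Two or more prior felony convictions (+25%): $185,000 × 1.25 = $231,250.
A deadly weapon other than a firearm was used (+40%): $231,250 × 1.4 = $323,750.
Victim suffered great bodily injury (+5%): $323,750 × 1.05 = $339,937.50.
Defendant has an out-of-state residence (+100%): $339,937.50 × 2 = $679,875.
No failures to appear in the past ten years (−35%): $679,875 × 0.65 = $441,918.75.
$441,918.75 is at or above the $8,500 minimum.
Rounded to the nearest dollar: $441,919.

$441,919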